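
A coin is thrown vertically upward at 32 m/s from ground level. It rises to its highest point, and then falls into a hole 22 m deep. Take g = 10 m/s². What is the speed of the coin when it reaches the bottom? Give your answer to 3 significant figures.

38.3 m/s

Phase 1 (rising): v₀ = 32.0 m/s, a = -10 m/s².
v = v₀ + at → t = (0 − 32.0) / -10 = 3.20 s
v² = v₀² + 2aΔx → Δx = (0² − 32.0²)/(2·-10) = 51.2 m

Phase 2 (falling): v₀ = 0 m/s, a = -10 m/s².
Falls 73.2 m from rest: t = √(2·73.2/10) = 3.83 s; v = g·t = 38.3 m/s.
Final speed = 38.3 m/s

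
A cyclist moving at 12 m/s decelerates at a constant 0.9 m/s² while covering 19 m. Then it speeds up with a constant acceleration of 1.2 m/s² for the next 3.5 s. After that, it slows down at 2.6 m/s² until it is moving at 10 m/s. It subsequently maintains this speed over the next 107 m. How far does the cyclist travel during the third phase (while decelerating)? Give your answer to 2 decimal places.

Phase 1 (decelerating): v₀ = 12.0 m/s, a = -0.9 m/s².
v² = v₀² + 2aΔx = 12.0² + 2·-0.9·19 = 110 → v = 10.5 m/s
t = (v − v₀)/a = (10.5 − 12.0)/-0.9 = 1.69 s

Phase 2 (accelerating): v₀ = 10.5 m/s, a = 1.2 m/s².
v = v₀ + at = 10.5 + (1.2)(3.5) = 14.7 m/s
Δx = v₀t + ½at² = 10.5·3.5 + 0.5·1.2·3.5² = 44.0 m

Phase 3 (decelerating): v₀ = 14.7 m/s, a = -2.6 m/s².
v = v₀ + at → t = (10 − 14.7) / -2.6 = 1.80 s
v² = v₀² + 2aΔx → Δx = (10² − 14.7²)/(2·-2.6) = 22.2 m
Distance in phase 3 = 22.2 m

22.20 m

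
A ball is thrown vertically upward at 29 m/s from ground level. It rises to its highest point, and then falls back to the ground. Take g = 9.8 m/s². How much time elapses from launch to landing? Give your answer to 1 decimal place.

5.9 s

Phase 1 (rising): v₀ = 29.0 m/s, a = -9.8 m/s².
v = v₀ + at → t = (0 − 29.0) / -9.8 = 2.96 s
v² = v₀² + 2aΔx → Δx = (0² − 29.0²)/(2·-9.8) = 42.9 m

Phase 2 (falling): v₀ = 0 m/s, a = -9.8 m/s².
Falls 42.9 m from rest: t = √(2·42.9/9.8) = 2.96 s; v = g·t = 29.0 m/s.
Total time = 2.96 + 2.96 = 5.92 s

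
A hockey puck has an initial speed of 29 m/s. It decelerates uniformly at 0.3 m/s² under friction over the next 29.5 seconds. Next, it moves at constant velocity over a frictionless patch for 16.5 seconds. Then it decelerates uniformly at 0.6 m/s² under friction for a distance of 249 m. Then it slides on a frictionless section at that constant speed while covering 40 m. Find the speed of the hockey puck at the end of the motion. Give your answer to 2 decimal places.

Phase 1 (decelerating): v₀ = 29.0 m/s, a = -0.3 m/s².
v = v₀ + at = 29.0 + (-0.3)(29.5) = 20.1 m/s
Δx = v₀t + ½at² = 29.0·29.5 + 0.5·-0.3·29.5² = 725 m

Phase 2 (constant speed): v₀ = 20.1 m/s, a = 0 m/s².
v = v₀ + at = 20.1 + (0)(16.5) = 20.1 m/s
Δx = v₀t + ½at² = 20.1·16.5 + 0.5·0·16.5² = 332 m

Phase 3 (decelerating): v₀ = 20.1 m/s, a = -0.6 m/s².
v² = v₀² + 2aΔx = 20.1² + 2·-0.6·249 = 107 → v = 10.4 m/s
t = (v − v₀)/a = (10.4 − 20.1)/-0.6 = 16.3 s

Phase 4 (constant speed): v₀ = 10.4 m/s, a = 0 m/s².
Constant speed: t = d/v = 40/10.4 = 3.86 s
Final speed = 10.4 m/s

10.35 m/s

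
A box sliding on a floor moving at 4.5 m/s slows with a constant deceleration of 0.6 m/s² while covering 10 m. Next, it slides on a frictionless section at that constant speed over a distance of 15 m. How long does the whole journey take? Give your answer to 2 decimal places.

Phase 1 (decelerating): v₀ = 4.50 m/s, a = -0.6 m/s².
v² = v₀² + 2aΔx = 4.50² + 2·-0.6·10 = 8.25 → v = 2.87 m/s
t = (v − v₀)/a = (2.87 − 4.50)/-0.6 = 2.71 s

Phase 2 (constant speed): v₀ = 2.87 m/s, a = 0 m/s².
Constant speed: t = d/v = 15/2.87 = 5.22 s
Total time = 2.71 + 5.22 = 7.94 s

7.94 s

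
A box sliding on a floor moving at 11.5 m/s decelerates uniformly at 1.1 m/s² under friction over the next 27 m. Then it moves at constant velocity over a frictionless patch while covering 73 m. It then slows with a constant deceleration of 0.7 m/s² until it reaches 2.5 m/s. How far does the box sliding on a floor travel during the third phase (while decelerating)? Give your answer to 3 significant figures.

47.6 m

Phase 1 (decelerating): v₀ = 11.5 m/s, a = -1.1 m/s².
v² = v₀² + 2aΔx = 11.5² + 2·-1.1·27 = 72.8 → v = 8.54 m/s
t = (v − v₀)/a = (8.54 − 11.5)/-1.1 = 2.70 s

Phase 2 (constant speed): v₀ = 8.54 m/s, a = 0 m/s².
Constant speed: t = d/v = 73/8.54 = 8.55 s

Phase 3 (decelerating): v₀ = 8.54 m/s, a = -0.7 m/s².
v = v₀ + at → t = (2.5 − 8.54) / -0.7 = 8.62 s
v² = v₀² + 2aΔx → Δx = (2.5² − 8.54²)/(2·-0.7) = 47.6 m
Distance in phase 3 = 47.6 m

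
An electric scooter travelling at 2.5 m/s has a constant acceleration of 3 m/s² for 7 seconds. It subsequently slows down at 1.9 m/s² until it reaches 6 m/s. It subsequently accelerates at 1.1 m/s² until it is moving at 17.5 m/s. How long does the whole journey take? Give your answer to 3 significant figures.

26.7 s

Phase 1 (accelerating): v₀ = 2.50 m/s, a = 3 m/s².
v = v₀ + at = 2.50 + (3)(7) = 23.5 m/s
Δx = v₀t + ½at² = 2.50·7 + 0.5·3·7² = 91.0 m

Phase 2 (decelerating): v₀ = 23.5 m/s, a = -1.9 m/s².
v = v₀ + at → t = (6 − 23.5) / -1.9 = 9.21 s
v² = v₀² + 2aΔx → Δx = (6² − 23.5²)/(2·-1.9) = 136 m

Phase 3 (accelerating): v₀ = 6.00 m/s, a = 1.1 m/s².
v = v₀ + at → t = (17.5 − 6.00) / 1.1 = 10.5 s
v² = v₀² + 2aΔx → Δx = (17.5² − 6.00²)/(2·1.1) = 123 m
Total time = 7.00 + 9.21 + 10.5 = 26.7 s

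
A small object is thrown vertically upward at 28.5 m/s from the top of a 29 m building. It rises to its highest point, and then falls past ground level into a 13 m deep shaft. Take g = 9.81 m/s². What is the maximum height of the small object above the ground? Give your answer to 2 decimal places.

Phase 1 (rising): v₀ = 28.5 m/s, a = -9.81 m/s².
v = v₀ + at → t = (0 − 28.5) / -9.81 = 2.91 s
v² = v₀² + 2aΔx → Δx = (0² − 28.5²)/(2·-9.81) = 41.4 m
Maximum height = 29 + 41.4 = 70.4 m

70.40 m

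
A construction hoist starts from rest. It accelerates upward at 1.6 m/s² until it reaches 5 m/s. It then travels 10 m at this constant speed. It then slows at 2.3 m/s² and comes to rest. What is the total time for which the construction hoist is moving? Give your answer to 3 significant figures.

Phase 1 (accelerating): v₀ = 0 m/s, a = 1.6 m/s².
v = v₀ + at → t = (5 − 0) / 1.6 = 3.12 s
v² = v₀² + 2aΔx → Δx = (5² − 0²)/(2·1.6) = 7.81 m

Phase 2 (constant speed): v₀ = 5.00 m/s, a = 0 m/s².
Constant speed: t = d/v = 10/5.00 = 2.00 s

Phase 3 (decelerating): v₀ = 5.00 m/s, a = -2.3 m/s².
v = v₀ + at → t = (0 − 5.00) / -2.3 = 2.17 s
v² = v₀² + 2aΔx → Δx = (0² − 5.00²)/(2·-2.3) = 5.43 m
Total time = 3.12 + 2.00 + 2.17 = 7.30 s

7.30 s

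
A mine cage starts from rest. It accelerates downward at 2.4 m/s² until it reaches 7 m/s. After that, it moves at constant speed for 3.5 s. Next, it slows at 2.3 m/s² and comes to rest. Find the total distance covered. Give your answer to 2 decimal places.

Phase 1 (accelerating): v₀ = 0 m/s, a = 2.4 m/s².
v = v₀ + at → t = (7 − 0) / 2.4 = 2.92 s
v² = v₀² + 2aΔx → Δx = (7² − 0²)/(2·2.4) = 10.2 m

Phase 2 (constant speed): v₀ = 7.00 m/s, a = 0 m/s².
v = v₀ + at = 7.00 + (0)(3.5) = 7.00 m/s
Δx = v₀t + ½at² = 7.00·3.5 + 0.5·0·3.5² = 24.5 m

Phase 3 (decelerating): v₀ = 7.00 m/s, a = -2.3 m/s².
v = v₀ + at → t = (0 − 7.00) / -2.3 = 3.04 s
v² = v₀² + 2aΔx → Δx = (0² − 7.00²)/(2·-2.3) = 10.7 m
Total distance = 10.2 + 24.5 + 10.7 = 45.4 m

45.36 m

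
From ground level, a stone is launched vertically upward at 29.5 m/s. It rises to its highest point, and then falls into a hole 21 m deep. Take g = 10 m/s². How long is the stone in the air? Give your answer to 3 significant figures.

Phase 1 (rising): v₀ = 29.5 m/s, a = -10 m/s².
v = v₀ + at → t = (0 − 29.5) / -10 = 2.95 s
v² = v₀² + 2aΔx → Δx = (0² − 29.5²)/(2·-10) = 43.5 m

Phase 2 (falling): v₀ = 0 m/s, a = -10 m/s².
Falls 64.5 m from rest: t = √(2·64.5/10) = 3.59 s; v = g·t = 35.9 m/s.
Total time = 2.95 + 3.59 = 6.54 s

6.54 s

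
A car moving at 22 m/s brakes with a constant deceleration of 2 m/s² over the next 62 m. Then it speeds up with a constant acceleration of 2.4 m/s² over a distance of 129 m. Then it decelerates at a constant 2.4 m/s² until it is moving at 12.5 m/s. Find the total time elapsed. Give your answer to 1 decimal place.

16.1 s

Phase 1 (decelerating): v₀ = 22.0 m/s, a = -2 m/s².
v² = v₀² + 2aΔx = 22.0² + 2·-2·62 = 236 → v = 15.4 m/s
t = (v − v₀)/a = (15.4 − 22.0)/-2 = 3.32 s

Phase 2 (accelerating): v₀ = 15.4 m/s, a = 2.4 m/s².
v² = v₀² + 2aΔx = 15.4² + 2·2.4·129 = 855 → v = 29.2 m/s
t = (v − v₀)/a = (29.2 − 15.4)/2.4 = 5.78 s

Phase 3 (decelerating): v₀ = 29.2 m/s, a = -2.4 m/s².
v = v₀ + at → t = (12.5 − 29.2) / -2.4 = 6.98 s
v² = v₀² + 2aΔx → Δx = (12.5² − 29.2²)/(2·-2.4) = 146 m
Total time = 3.32 + 5.78 + 6.98 = 16.1 s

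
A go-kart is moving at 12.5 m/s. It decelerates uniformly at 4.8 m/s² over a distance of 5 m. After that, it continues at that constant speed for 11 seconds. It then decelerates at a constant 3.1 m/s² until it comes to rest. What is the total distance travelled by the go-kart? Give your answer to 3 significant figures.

137 m

Phase 1 (decelerating): v₀ = 12.5 m/s, a = -4.8 m/s².
v² = v₀² + 2aΔx = 12.5² + 2·-4.8·5 = 108 → v = 10.4 m/s
t = (v − v₀)/a = (10.4 − 12.5)/-4.8 = 0.437 s

Phase 2 (constant speed): v₀ = 10.4 m/s, a = 0 m/s².
v = v₀ + at = 10.4 + (0)(11) = 10.4 m/s
Δx = v₀t + ½at² = 10.4·11 + 0.5·0·11² = 114 m

Phase 3 (decelerating): v₀ = 10.4 m/s, a = -3.1 m/s².
v = v₀ + at → t = (0 − 10.4) / -3.1 = 3.36 s
v² = v₀² + 2aΔx → Δx = (0² − 10.4²)/(2·-3.1) = 17.5 m
Total distance = 5.00 + 114 + 17.5 = 137 m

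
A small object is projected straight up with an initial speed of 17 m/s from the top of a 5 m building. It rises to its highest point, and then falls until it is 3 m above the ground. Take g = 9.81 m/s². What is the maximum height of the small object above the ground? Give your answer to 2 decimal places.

Phase 1 (rising): v₀ = 17.0 m/s, a = -9.81 m/s².
v = v₀ + at → t = (0 − 17.0) / -9.81 = 1.73 s
v² = v₀² + 2aΔx → Δx = (0² − 17.0²)/(2·-9.81) = 14.7 m
Maximum height = 5 + 14.7 = 19.7 m

19.73 m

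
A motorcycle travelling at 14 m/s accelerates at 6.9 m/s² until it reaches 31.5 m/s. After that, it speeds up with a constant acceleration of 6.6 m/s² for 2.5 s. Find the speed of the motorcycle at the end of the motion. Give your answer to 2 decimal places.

48.00 m/s

Phase 1 (accelerating): v₀ = 14.0 m/s, a = 6.9 m/s².
v = v₀ + at → t = (31.5 − 14.0) / 6.9 = 2.54 s
v² = v₀² + 2aΔx → Δx = (31.5² − 14.0²)/(2·6.9) = 57.7 m

Phase 2 (accelerating): v₀ = 31.5 m/s, a = 6.6 m/s².
v = v₀ + at = 31.5 + (6.6)(2.5) = 48.0 m/s
Δx = v₀t + ½at² = 31.5·2.5 + 0.5·6.6·2.5² = 99.4 m
Final speed = 48.0 m/s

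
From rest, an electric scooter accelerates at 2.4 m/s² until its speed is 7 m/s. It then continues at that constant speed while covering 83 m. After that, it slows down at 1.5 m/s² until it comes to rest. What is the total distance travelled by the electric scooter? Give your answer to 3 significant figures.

110 m

Phase 1 (accelerating): v₀ = 0 m/s, a = 2.4 m/s².
v = v₀ + at → t = (7 − 0) / 2.4 = 2.92 s
v² = v₀² + 2aΔx → Δx = (7² − 0²)/(2·2.4) = 10.2 m

Phase 2 (constant speed): v₀ = 7.00 m/s, a = 0 m/s².
Constant speed: t = d/v = 83/7.00 = 11.9 s

Phase 3 (decelerating): v₀ = 7.00 m/s, a = -1.5 m/s².
v = v₀ + at → t = (0 − 7.00) / -1.5 = 4.67 s
v² = v₀² + 2aΔx → Δx = (0² − 7.00²)/(2·-1.5) = 16.3 m
Total distance = 10.2 + 83.0 + 16.3 = 110 m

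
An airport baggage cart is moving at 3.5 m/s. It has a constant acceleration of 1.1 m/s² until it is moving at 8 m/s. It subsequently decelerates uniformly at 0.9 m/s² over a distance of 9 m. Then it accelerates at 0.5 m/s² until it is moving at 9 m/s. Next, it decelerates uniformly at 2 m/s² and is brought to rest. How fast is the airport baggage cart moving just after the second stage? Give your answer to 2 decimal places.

6.91 m/s

Phase 1 (accelerating): v₀ = 3.50 m/s, a = 1.1 m/s².
v = v₀ + at → t = (8 − 3.50) / 1.1 = 4.09 s
v² = v₀² + 2aΔx → Δx = (8² − 3.50²)/(2·1.1) = 23.5 m

Phase 2 (decelerating): v₀ = 8.00 m/s, a = -0.9 m/s².
v² = v₀² + 2aΔx = 8.00² + 2·-0.9·9 = 47.8 → v = 6.91 m/s
t = (v − v₀)/a = (6.91 − 8.00)/-0.9 = 1.21 s
Speed at end of phase 2 = 6.91 m/s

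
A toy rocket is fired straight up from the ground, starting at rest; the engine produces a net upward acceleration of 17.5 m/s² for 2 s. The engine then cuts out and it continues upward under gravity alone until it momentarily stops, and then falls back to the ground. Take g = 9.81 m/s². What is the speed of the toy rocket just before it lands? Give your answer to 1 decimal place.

43.7 m/s

Phase 1 (powered ascent): v₀ = 0 m/s, a = 17.5 m/s².
v = v₀ + at = 0 + (17.5)(2) = 35.0 m/s
Δx = v₀t + ½at² = 0·2 + 0.5·17.5·2² = 35.0 m

Phase 2 (coasting upward): v₀ = 35.0 m/s, a = -9.81 m/s².
v = v₀ + at → t = (0 − 35.0) / -9.81 = 3.57 s
v² = v₀² + 2aΔx → Δx = (0² − 35.0²)/(2·-9.81) = 62.4 m

Phase 3 (free fall): v₀ = 0 m/s, a = -9.81 m/s².
Falls 97.4 m from rest: t = √(2·97.4/9.81) = 4.46 s; v = g·t = 43.7 m/s.
Impact speed = 43.7 m/s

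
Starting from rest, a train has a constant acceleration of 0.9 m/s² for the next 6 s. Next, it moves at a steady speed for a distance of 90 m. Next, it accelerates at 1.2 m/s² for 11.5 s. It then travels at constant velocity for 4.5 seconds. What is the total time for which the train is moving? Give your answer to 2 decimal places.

Phase 1 (accelerating): v₀ = 0 m/s, a = 0.9 m/s².
v = v₀ + at = 0 + (0.9)(6) = 5.40 m/s
Δx = v₀t + ½at² = 0·6 + 0.5·0.9·6² = 16.2 m

Phase 2 (constant speed): v₀ = 5.40 m/s, a = 0 m/s².
Constant speed: t = d/v = 90/5.40 = 16.7 s

Phase 3 (accelerating): v₀ = 5.40 m/s, a = 1.2 m/s².
v = v₀ + at = 5.40 + (1.2)(11.5) = 19.2 m/s
Δx = v₀t + ½at² = 5.40·11.5 + 0.5·1.2·11.5² = 141 m

Phase 4 (constant speed): v₀ = 19.2 m/s, a = 0 m/s².
v = v₀ + at = 19.2 + (0)(4.5) = 19.2 m/s
Δx = v₀t + ½at² = 19.2·4.5 + 0.5·0·4.5² = 86.4 m
Total time = 6.00 + 16.7 + 11.5 + 4.50 = 38.7 s

38.67 s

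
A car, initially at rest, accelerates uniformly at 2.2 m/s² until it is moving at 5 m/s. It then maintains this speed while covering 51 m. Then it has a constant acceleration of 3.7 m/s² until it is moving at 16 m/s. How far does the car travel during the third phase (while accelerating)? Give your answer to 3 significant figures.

Phase 1 (accelerating): v₀ = 0 m/s, a = 2.2 m/s².
v = v₀ + at → t = (5 − 0) / 2.2 = 2.27 s
v² = v₀² + 2aΔx → Δx = (5² − 0²)/(2·2.2) = 5.68 m

Phase 2 (constant speed): v₀ = 5.00 m/s, a = 0 m/s².
Constant speed: t = d/v = 51/5.00 = 10.2 s

Phase 3 (accelerating): v₀ = 5.00 m/s, a = 3.7 m/s².
v = v₀ + at → t = (16 − 5.00) / 3.7 = 2.97 s
v² = v₀² + 2aΔx → Δx = (16² − 5.00²)/(2·3.7) = 31.2 m
Distance in phase 3 = 31.2 m

31.2 m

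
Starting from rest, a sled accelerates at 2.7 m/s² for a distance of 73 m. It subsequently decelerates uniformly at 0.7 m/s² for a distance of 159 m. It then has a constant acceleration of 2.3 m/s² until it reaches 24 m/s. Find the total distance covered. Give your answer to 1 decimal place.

Phase 1 (accelerating): v₀ = 0 m/s, a = 2.7 m/s².
v² = v₀² + 2aΔx = 0² + 2·2.7·73 = 394 → v = 19.9 m/s
t = (v − v₀)/a = (19.9 − 0)/2.7 = 7.35 s

Phase 2 (decelerating): v₀ = 19.9 m/s, a = -0.7 m/s².
v² = v₀² + 2aΔx = 19.9² + 2·-0.7·159 = 172 → v = 13.1 m/s
t = (v − v₀)/a = (13.1 − 19.9)/-0.7 = 9.65 s

Phase 3 (accelerating): v₀ = 13.1 m/s, a = 2.3 m/s².
v = v₀ + at → t = (24 − 13.1) / 2.3 = 4.74 s
v² = v₀² + 2aΔx → Δx = (24² − 13.1²)/(2·2.3) = 87.9 m
Total distance = 73.0 + 159 + 87.9 = 320 m

319.9 m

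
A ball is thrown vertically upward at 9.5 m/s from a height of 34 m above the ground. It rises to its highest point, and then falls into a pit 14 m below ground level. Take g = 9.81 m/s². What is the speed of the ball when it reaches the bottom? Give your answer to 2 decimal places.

32.12 m/s

Phase 1 (rising): v₀ = 9.50 m/s, a = -9.81 m/s².
v = v₀ + at → t = (0 − 9.50) / -9.81 = 0.968 s
v² = v₀² + 2aΔx → Δx = (0² − 9.50²)/(2·-9.81) = 4.60 m

Phase 2 (falling): v₀ = 0 m/s, a = -9.81 m/s².
Falls 52.6 m from rest: t = √(2·52.6/9.81) = 3.27 s; v = g·t = 32.1 m/s.
Final speed = 32.1 m/s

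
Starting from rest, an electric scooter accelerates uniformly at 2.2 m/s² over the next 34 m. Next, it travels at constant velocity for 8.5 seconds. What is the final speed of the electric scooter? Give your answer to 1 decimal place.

Phase 1 (accelerating): v₀ = 0 m/s, a = 2.2 m/s².
v² = v₀² + 2aΔx = 0² + 2·2.2·34 = 150 → v = 12.2 m/s
t = (v − v₀)/a = (12.2 − 0)/2.2 = 5.56 s

Phase 2 (constant speed): v₀ = 12.2 m/s, a = 0 m/s².
v = v₀ + at = 12.2 + (0)(8.5) = 12.2 m/s
Δx = v₀t + ½at² = 12.2·8.5 + 0.5·0·8.5² = 104 m
Final speed = 12.2 m/s

12.2 m/s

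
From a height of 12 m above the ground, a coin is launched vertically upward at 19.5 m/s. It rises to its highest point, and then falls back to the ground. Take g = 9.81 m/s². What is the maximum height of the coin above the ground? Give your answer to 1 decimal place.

Phase 1 (rising): v₀ = 19.5 m/s, a = -9.81 m/s².
v = v₀ + at → t = (0 − 19.5) / -9.81 = 1.99 s
v² = v₀² + 2aΔx → Δx = (0² − 19.5²)/(2·-9.81) = 19.4 m
Maximum height = 12 + 19.4 = 31.4 m

31.4 m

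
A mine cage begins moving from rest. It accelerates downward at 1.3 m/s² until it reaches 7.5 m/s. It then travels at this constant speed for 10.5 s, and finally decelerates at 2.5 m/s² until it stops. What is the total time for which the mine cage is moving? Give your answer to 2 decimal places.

Phase 1 (accelerating): v₀ = 0 m/s, a = 1.3 m/s².
v = v₀ + at → t = (7.5 − 0) / 1.3 = 5.77 s
v² = v₀² + 2aΔx → Δx = (7.5² − 0²)/(2·1.3) = 21.6 m

Phase 2 (constant speed): v₀ = 7.50 m/s, a = 0 m/s².
v = v₀ + at = 7.50 + (0)(10.5) = 7.50 m/s
Δx = v₀t + ½at² = 7.50·10.5 + 0.5·0·10.5² = 78.8 m

Phase 3 (decelerating): v₀ = 7.50 m/s, a = -2.5 m/s².
v = v₀ + at → t = (0 − 7.50) / -2.5 = 3.00 s
v² = v₀² + 2aΔx → Δx = (0² − 7.50²)/(2·-2.5) = 11.2 m
Total time = 5.77 + 10.5 + 3.00 = 19.3 s

19.27 s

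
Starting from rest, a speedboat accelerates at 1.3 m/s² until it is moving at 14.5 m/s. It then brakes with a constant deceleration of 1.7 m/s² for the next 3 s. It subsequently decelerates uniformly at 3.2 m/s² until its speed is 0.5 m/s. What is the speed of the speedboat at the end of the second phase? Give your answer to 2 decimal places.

Phase 1 (accelerating): v₀ = 0 m/s, a = 1.3 m/s².
v = v₀ + at → t = (14.5 − 0) / 1.3 = 11.2 s
v² = v₀² + 2aΔx → Δx = (14.5² − 0²)/(2·1.3) = 80.9 m

Phase 2 (decelerating): v₀ = 14.5 m/s, a = -1.7 m/s².
v = v₀ + at = 14.5 + (-1.7)(3) = 9.40 m/s
Δx = v₀t + ½at² = 14.5·3 + 0.5·-1.7·3² = 35.9 m
Speed at end of phase 2 = 9.40 m/s

9.40 m/s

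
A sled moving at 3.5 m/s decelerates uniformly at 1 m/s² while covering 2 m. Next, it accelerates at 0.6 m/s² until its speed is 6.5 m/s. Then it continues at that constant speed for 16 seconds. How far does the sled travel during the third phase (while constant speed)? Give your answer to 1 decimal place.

Phase 1 (decelerating): v₀ = 3.50 m/s, a = -1 m/s².
v² = v₀² + 2aΔx = 3.50² + 2·-1·2 = 8.25 → v = 2.87 m/s
t = (v − v₀)/a = (2.87 − 3.50)/-1 = 0.628 s

Phase 2 (accelerating): v₀ = 2.87 m/s, a = 0.6 m/s².
v = v₀ + at → t = (6.5 − 2.87) / 0.6 = 6.05 s
v² = v₀² + 2aΔx → Δx = (6.5² − 2.87²)/(2·0.6) = 28.3 m

Phase 3 (constant speed): v₀ = 6.50 m/s, a = 0 m/s².
v = v₀ + at = 6.50 + (0)(16) = 6.50 m/s
Δx = v₀t + ½at² = 6.50·16 + 0.5·0·16² = 104 m
Distance in phase 3 = 104 m

104.0 m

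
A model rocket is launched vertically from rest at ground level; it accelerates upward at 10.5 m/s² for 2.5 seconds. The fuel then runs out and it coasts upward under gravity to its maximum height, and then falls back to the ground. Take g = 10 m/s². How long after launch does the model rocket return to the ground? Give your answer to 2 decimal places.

Phase 1 (powered ascent): v₀ = 0 m/s, a = 10.5 m/s².
v = v₀ + at = 0 + (10.5)(2.5) = 26.2 m/s
Δx = v₀t + ½at² = 0·2.5 + 0.5·10.5·2.5² = 32.8 m

Phase 2 (coasting upward): v₀ = 26.2 m/s, a = -10 m/s².
v = v₀ + at → t = (0 − 26.2) / -10 = 2.62 s
v² = v₀² + 2aΔx → Δx = (0² − 26.2²)/(2·-10) = 34.5 m

Phase 3 (free fall): v₀ = 0 m/s, a = -10 m/s².
Falls 67.3 m from rest: t = √(2·67.3/10) = 3.67 s; v = g·t = 36.7 m/s.
Total time = 2.50 + 2.62 + 3.67 = 8.79 s

8.79 s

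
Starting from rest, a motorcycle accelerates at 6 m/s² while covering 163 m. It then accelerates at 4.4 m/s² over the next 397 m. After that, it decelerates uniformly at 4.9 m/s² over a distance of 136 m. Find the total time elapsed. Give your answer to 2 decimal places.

Phase 1 (accelerating): v₀ = 0 m/s, a = 6 m/s².
v² = v₀² + 2aΔx = 0² + 2·6·163 = 1960 → v = 44.2 m/s
t = (v − v₀)/a = (44.2 − 0)/6 = 7.37 s

Phase 2 (accelerating): v₀ = 44.2 m/s, a = 4.4 m/s².
v² = v₀² + 2aΔx = 44.2² + 2·4.4·397 = 5450 → v = 73.8 m/s
t = (v − v₀)/a = (73.8 − 44.2)/4.4 = 6.73 s

Phase 3 (decelerating): v₀ = 73.8 m/s, a = -4.9 m/s².
v² = v₀² + 2aΔx = 73.8² + 2·-4.9·136 = 4120 → v = 64.2 m/s
t = (v − v₀)/a = (64.2 − 73.8)/-4.9 = 1.97 s
Total time = 7.37 + 6.73 + 1.97 = 16.1 s

16.07 s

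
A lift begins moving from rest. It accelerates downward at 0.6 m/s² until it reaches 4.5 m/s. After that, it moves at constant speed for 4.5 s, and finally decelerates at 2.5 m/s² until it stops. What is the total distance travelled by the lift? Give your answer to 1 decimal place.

41.2 m

Phase 1 (accelerating): v₀ = 0 m/s, a = 0.6 m/s².
v = v₀ + at → t = (4.5 − 0) / 0.6 = 7.50 s
v² = v₀² + 2aΔx → Δx = (4.5² − 0²)/(2·0.6) = 16.9 m

Phase 2 (constant speed): v₀ = 4.50 m/s, a = 0 m/s².
v = v₀ + at = 4.50 + (0)(4.5) = 4.50 m/s
Δx = v₀t + ½at² = 4.50·4.5 + 0.5·0·4.5² = 20.2 m

Phase 3 (decelerating): v₀ = 4.50 m/s, a = -2.5 m/s².
v = v₀ + at → t = (0 − 4.50) / -2.5 = 1.80 s
v² = v₀² + 2aΔx → Δx = (0² − 4.50²)/(2·-2.5) = 4.05 m
Total distance = 16.9 + 20.2 + 4.05 = 41.2 m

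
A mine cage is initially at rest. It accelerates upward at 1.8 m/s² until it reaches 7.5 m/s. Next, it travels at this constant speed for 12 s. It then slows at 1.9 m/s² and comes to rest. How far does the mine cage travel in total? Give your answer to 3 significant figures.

Phase 1 (accelerating): v₀ = 0 m/s, a = 1.8 m/s².
v = v₀ + at → t = (7.5 − 0) / 1.8 = 4.17 s
v² = v₀² + 2aΔx → Δx = (7.5² − 0²)/(2·1.8) = 15.6 m

Phase 2 (constant speed): v₀ = 7.50 m/s, a = 0 m/s².
v = v₀ + at = 7.50 + (0)(12) = 7.50 m/s
Δx = v₀t + ½at² = 7.50·12 + 0.5·0·12² = 90.0 m

Phase 3 (decelerating): v₀ = 7.50 m/s, a = -1.9 m/s².
v = v₀ + at → t = (0 − 7.50) / -1.9 = 3.95 s
v² = v₀² + 2aΔx → Δx = (0² − 7.50²)/(2·-1.9) = 14.8 m
Total distance = 15.6 + 90.0 + 14.8 = 120 m

120 m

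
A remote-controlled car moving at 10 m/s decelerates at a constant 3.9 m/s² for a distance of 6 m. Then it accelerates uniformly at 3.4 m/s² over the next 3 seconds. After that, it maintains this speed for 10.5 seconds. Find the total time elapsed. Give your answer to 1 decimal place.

14.2 s

Phase 1 (decelerating): v₀ = 10.0 m/s, a = -3.9 m/s².
v² = v₀² + 2aΔx = 10.0² + 2·-3.9·6 = 53.2 → v = 7.29 m/s
t = (v − v₀)/a = (7.29 − 10.0)/-3.9 = 0.694 s

Phase 2 (accelerating): v₀ = 7.29 m/s, a = 3.4 m/s².
v = v₀ + at = 7.29 + (3.4)(3) = 17.5 m/s
Δx = v₀t + ½at² = 7.29·3 + 0.5·3.4·3² = 37.2 m

Phase 3 (constant speed): v₀ = 17.5 m/s, a = 0 m/s².
v = v₀ + at = 17.5 + (0)(10.5) = 17.5 m/s
Δx = v₀t + ½at² = 17.5·10.5 + 0.5·0·10.5² = 184 m
Total time = 0.694 + 3.00 + 10.5 = 14.2 s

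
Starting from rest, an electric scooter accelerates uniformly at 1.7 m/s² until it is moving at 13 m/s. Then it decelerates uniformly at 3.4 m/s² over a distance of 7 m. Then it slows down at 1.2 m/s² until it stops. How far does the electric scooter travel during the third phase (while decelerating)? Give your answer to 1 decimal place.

Phase 1 (accelerating): v₀ = 0 m/s, a = 1.7 m/s².
v = v₀ + at → t = (13 − 0) / 1.7 = 7.65 s
v² = v₀² + 2aΔx → Δx = (13² − 0²)/(2·1.7) = 49.7 m

Phase 2 (decelerating): v₀ = 13.0 m/s, a = -3.4 m/s².
v² = v₀² + 2aΔx = 13.0² + 2·-3.4·7 = 121 → v = 11.0 m/s
t = (v − v₀)/a = (11.0 − 13.0)/-3.4 = 0.583 s

Phase 3 (decelerating): v₀ = 11.0 m/s, a = -1.2 m/s².
v = v₀ + at → t = (0 − 11.0) / -1.2 = 9.18 s
v² = v₀² + 2aΔx → Δx = (0² − 11.0²)/(2·-1.2) = 50.6 m
Distance in phase 3 = 50.6 m

50.6 m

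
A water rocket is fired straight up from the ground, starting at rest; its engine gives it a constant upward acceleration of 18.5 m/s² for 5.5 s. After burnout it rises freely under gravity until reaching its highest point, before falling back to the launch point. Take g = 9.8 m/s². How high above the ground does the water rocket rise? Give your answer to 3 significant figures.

Phase 1 (powered ascent): v₀ = 0 m/s, a = 18.5 m/s².
v = v₀ + at = 0 + (18.5)(5.5) = 102 m/s
Δx = v₀t + ½at² = 0·5.5 + 0.5·18.5·5.5² = 280 m

Phase 2 (coasting upward): v₀ = 102 m/s, a = -9.8 m/s².
v = v₀ + at → t = (0 − 102) / -9.8 = 10.4 s
v² = v₀² + 2aΔx → Δx = (0² − 102²)/(2·-9.8) = 528 m
Maximum height = 280 + 528 = 808 m

808 m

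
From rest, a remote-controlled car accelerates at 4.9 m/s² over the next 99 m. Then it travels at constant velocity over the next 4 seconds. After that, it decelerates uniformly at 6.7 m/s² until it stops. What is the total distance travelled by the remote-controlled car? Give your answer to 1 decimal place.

Phase 1 (accelerating): v₀ = 0 m/s, a = 4.9 m/s².
v² = v₀² + 2aΔx = 0² + 2·4.9·99 = 970 → v = 31.1 m/s
t = (v − v₀)/a = (31.1 − 0)/4.9 = 6.36 s

Phase 2 (constant speed): v₀ = 31.1 m/s, a = 0 m/s².
v = v₀ + at = 31.1 + (0)(4) = 31.1 m/s
Δx = v₀t + ½at² = 31.1·4 + 0.5·0·4² = 125 m

Phase 3 (decelerating): v₀ = 31.1 m/s, a = -6.7 m/s².
v = v₀ + at → t = (0 − 31.1) / -6.7 = 4.65 s
v² = v₀² + 2aΔx → Δx = (0² − 31.1²)/(2·-6.7) = 72.4 m
Total distance = 99.0 + 125 + 72.4 = 296 m

296.0 m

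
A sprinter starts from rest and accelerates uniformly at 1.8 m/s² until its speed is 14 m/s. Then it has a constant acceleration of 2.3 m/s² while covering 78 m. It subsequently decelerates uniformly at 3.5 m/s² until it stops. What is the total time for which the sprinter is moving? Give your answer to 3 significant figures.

18.7 s

Phase 1 (accelerating): v₀ = 0 m/s, a = 1.8 m/s².
v = v₀ + at → t = (14 − 0) / 1.8 = 7.78 s
v² = v₀² + 2aΔx → Δx = (14² − 0²)/(2·1.8) = 54.4 m

Phase 2 (accelerating): v₀ = 14.0 m/s, a = 2.3 m/s².
v² = v₀² + 2aΔx = 14.0² + 2·2.3·78 = 555 → v = 23.6 m/s
t = (v − v₀)/a = (23.6 − 14.0)/2.3 = 4.15 s

Phase 3 (decelerating): v₀ = 23.6 m/s, a = -3.5 m/s².
v = v₀ + at → t = (0 − 23.6) / -3.5 = 6.73 s
v² = v₀² + 2aΔx → Δx = (0² − 23.6²)/(2·-3.5) = 79.3 m
Total time = 7.78 + 4.15 + 6.73 = 18.7 s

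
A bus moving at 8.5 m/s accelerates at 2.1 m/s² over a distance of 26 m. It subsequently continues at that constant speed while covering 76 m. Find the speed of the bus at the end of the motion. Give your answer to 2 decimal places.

13.47 m/s

Phase 1 (accelerating): v₀ = 8.50 m/s, a = 2.1 m/s².
v² = v₀² + 2aΔx = 8.50² + 2·2.1·26 = 181 → v = 13.5 m/s
t = (v − v₀)/a = (13.5 − 8.50)/2.1 = 2.37 s

Phase 2 (constant speed): v₀ = 13.5 m/s, a = 0 m/s².
Constant speed: t = d/v = 76/13.5 = 5.64 s
Final speed = 13.5 m/s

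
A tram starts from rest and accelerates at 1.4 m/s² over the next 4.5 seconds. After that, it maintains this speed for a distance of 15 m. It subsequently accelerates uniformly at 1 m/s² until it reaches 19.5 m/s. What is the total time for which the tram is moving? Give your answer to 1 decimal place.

Phase 1 (accelerating): v₀ = 0 m/s, a = 1.4 m/s².
v = v₀ + at = 0 + (1.4)(4.5) = 6.30 m/s
Δx = v₀t + ½at² = 0·4.5 + 0.5·1.4·4.5² = 14.2 m

Phase 2 (constant speed): v₀ = 6.30 m/s, a = 0 m/s².
Constant speed: t = d/v = 15/6.30 = 2.38 s

Phase 3 (accelerating): v₀ = 6.30 m/s, a = 1 m/s².
v = v₀ + at → t = (19.5 − 6.30) / 1 = 13.2 s
v² = v₀² + 2aΔx → Δx = (19.5² − 6.30²)/(2·1) = 170 m
Total time = 4.50 + 2.38 + 13.2 = 20.1 s

20.1 s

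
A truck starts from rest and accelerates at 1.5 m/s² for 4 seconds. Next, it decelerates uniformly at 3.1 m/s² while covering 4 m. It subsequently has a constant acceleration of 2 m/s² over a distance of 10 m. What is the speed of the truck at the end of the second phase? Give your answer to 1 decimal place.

3.3 m/s

Phase 1 (accelerating): v₀ = 0 m/s, a = 1.5 m/s².
v = v₀ + at = 0 + (1.5)(4) = 6.00 m/s
Δx = v₀t + ½at² = 0·4 + 0.5·1.5·4² = 12.0 m

Phase 2 (decelerating): v₀ = 6.00 m/s, a = -3.1 m/s².
v² = v₀² + 2aΔx = 6.00² + 2·-3.1·4 = 11.2 → v = 3.35 m/s
t = (v − v₀)/a = (3.35 − 6.00)/-3.1 = 0.856 s
Speed at end of phase 2 = 3.35 m/s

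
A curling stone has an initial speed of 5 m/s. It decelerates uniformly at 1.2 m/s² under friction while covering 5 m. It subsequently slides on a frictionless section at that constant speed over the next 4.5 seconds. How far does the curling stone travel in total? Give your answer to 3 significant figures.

21.2 m

Phase 1 (decelerating): v₀ = 5.00 m/s, a = -1.2 m/s².
v² = v₀² + 2aΔx = 5.00² + 2·-1.2·5 = 13.0 → v = 3.61 m/s
t = (v − v₀)/a = (3.61 − 5.00)/-1.2 = 1.16 s

Phase 2 (constant speed): v₀ = 3.61 m/s, a = 0 m/s².
v = v₀ + at = 3.61 + (0)(4.5) = 3.61 m/s
Δx = v₀t + ½at² = 3.61·4.5 + 0.5·0·4.5² = 16.2 m
Total distance = 5.00 + 16.2 = 21.2 m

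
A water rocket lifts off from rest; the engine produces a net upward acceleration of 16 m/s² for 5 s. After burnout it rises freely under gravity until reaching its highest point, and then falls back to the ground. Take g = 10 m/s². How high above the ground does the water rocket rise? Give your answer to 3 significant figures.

520 m

Phase 1 (powered ascent): v₀ = 0 m/s, a = 16 m/s².
v = v₀ + at = 0 + (16)(5) = 80.0 m/s
Δx = v₀t + ½at² = 0·5 + 0.5·16·5² = 200 m

Phase 2 (coasting upward): v₀ = 80.0 m/s, a = -10 m/s².
v = v₀ + at → t = (0 − 80.0) / -10 = 8.00 s
v² = v₀² + 2aΔx → Δx = (0² − 80.0²)/(2·-10) = 320 m
Maximum height = 200 + 320 = 520 m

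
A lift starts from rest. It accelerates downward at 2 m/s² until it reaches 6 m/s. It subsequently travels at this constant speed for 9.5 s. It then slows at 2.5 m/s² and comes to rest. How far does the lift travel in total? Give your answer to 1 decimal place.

73.2 m

Phase 1 (accelerating): v₀ = 0 m/s, a = 2 m/s².
v = v₀ + at → t = (6 − 0) / 2 = 3.00 s
v² = v₀² + 2aΔx → Δx = (6² − 0²)/(2·2) = 9.00 m

Phase 2 (constant speed): v₀ = 6.00 m/s, a = 0 m/s².
v = v₀ + at = 6.00 + (0)(9.5) = 6.00 m/s
Δx = v₀t + ½at² = 6.00·9.5 + 0.5·0·9.5² = 57.0 m

Phase 3 (decelerating): v₀ = 6.00 m/s, a = -2.5 m/s².
v = v₀ + at → t = (0 − 6.00) / -2.5 = 2.40 s
v² = v₀² + 2aΔx → Δx = (0² − 6.00²)/(2·-2.5) = 7.20 m
Total distance = 9.00 + 57.0 + 7.20 = 73.2 m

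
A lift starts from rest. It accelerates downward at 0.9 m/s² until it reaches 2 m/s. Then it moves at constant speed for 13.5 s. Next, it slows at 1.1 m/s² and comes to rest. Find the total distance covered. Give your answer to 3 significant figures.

31.0 m

Phase 1 (accelerating): v₀ = 0 m/s, a = 0.9 m/s².
v = v₀ + at → t = (2 − 0) / 0.9 = 2.22 s
v² = v₀² + 2aΔx → Δx = (2² − 0²)/(2·0.9) = 2.22 m

Phase 2 (constant speed): v₀ = 2.00 m/s, a = 0 m/s².
v = v₀ + at = 2.00 + (0)(13.5) = 2.00 m/s
Δx = v₀t + ½at² = 2.00·13.5 + 0.5·0·13.5² = 27.0 m

Phase 3 (decelerating): v₀ = 2.00 m/s, a = -1.1 m/s².
v = v₀ + at → t = (0 − 2.00) / -1.1 = 1.82 s
v² = v₀² + 2aΔx → Δx = (0² − 2.00²)/(2·-1.1) = 1.82 m
Total distance = 2.22 + 27.0 + 1.82 = 31.0 m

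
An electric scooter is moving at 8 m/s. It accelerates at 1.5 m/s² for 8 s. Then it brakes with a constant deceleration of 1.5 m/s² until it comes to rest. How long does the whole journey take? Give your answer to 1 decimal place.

Phase 1 (accelerating): v₀ = 8.00 m/s, a = 1.5 m/s².
v = v₀ + at = 8.00 + (1.5)(8) = 20.0 m/s
Δx = v₀t + ½at² = 8.00·8 + 0.5·1.5·8² = 112 m

Phase 2 (decelerating): v₀ = 20.0 m/s, a = -1.5 m/s².
v = v₀ + at → t = (0 − 20.0) / -1.5 = 13.3 s
v² = v₀² + 2aΔx → Δx = (0² − 20.0²)/(2·-1.5) = 133 m
Total time = 8.00 + 13.3 = 21.3 s

21.3 s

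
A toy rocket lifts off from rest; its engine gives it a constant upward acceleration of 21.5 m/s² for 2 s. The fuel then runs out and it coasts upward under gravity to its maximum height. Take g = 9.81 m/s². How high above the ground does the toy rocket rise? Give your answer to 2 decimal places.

137.24 m

Phase 1 (powered ascent): v₀ = 0 m/s, a = 21.5 m/s².
v = v₀ + at = 0 + (21.5)(2) = 43.0 m/s
Δx = v₀t + ½at² = 0·2 + 0.5·21.5·2² = 43.0 m

Phase 2 (coasting upward): v₀ = 43.0 m/s, a = -9.81 m/s².
v = v₀ + at → t = (0 − 43.0) / -9.81 = 4.38 s
v² = v₀² + 2aΔx → Δx = (0² − 43.0²)/(2·-9.81) = 94.2 m
Maximum height = 43.0 + 94.2 = 137 m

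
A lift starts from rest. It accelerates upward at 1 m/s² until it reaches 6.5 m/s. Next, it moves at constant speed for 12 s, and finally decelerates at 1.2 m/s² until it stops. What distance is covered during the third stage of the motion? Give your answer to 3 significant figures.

17.6 m

Phase 1 (accelerating): v₀ = 0 m/s, a = 1 m/s².
v = v₀ + at → t = (6.5 − 0) / 1 = 6.50 s
v² = v₀² + 2aΔx → Δx = (6.5² − 0²)/(2·1) = 21.1 m

Phase 2 (constant speed): v₀ = 6.50 m/s, a = 0 m/s².
v = v₀ + at = 6.50 + (0)(12) = 6.50 m/s
Δx = v₀t + ½at² = 6.50·12 + 0.5·0·12² = 78.0 m

Phase 3 (decelerating): v₀ = 6.50 m/s, a = -1.2 m/s².
v = v₀ + at → t = (0 − 6.50) / -1.2 = 5.42 s
v² = v₀² + 2aΔx → Δx = (0² − 6.50²)/(2·-1.2) = 17.6 m
Distance in phase 3 = 17.6 m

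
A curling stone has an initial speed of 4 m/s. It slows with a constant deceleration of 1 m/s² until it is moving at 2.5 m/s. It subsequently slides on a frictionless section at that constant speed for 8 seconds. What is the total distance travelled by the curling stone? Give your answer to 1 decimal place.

24.9 m

Phase 1 (decelerating): v₀ = 4.00 m/s, a = -1 m/s².
v = v₀ + at → t = (2.5 − 4.00) / -1 = 1.50 s
v² = v₀² + 2aΔx → Δx = (2.5² − 4.00²)/(2·-1) = 4.88 m

Phase 2 (constant speed): v₀ = 2.50 m/s, a = 0 m/s².
v = v₀ + at = 2.50 + (0)(8) = 2.50 m/s
Δx = v₀t + ½at² = 2.50·8 + 0.5·0·8² = 20.0 m
Total distance = 4.88 + 20.0 = 24.9 m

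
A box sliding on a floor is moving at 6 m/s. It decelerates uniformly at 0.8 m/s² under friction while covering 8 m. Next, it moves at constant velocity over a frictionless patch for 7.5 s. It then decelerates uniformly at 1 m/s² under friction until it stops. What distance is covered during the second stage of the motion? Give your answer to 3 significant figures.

36.1 m

Phase 1 (decelerating): v₀ = 6.00 m/s, a = -0.8 m/s².
v² = v₀² + 2aΔx = 6.00² + 2·-0.8·8 = 23.2 → v = 4.82 m/s
t = (v − v₀)/a = (4.82 − 6.00)/-0.8 = 1.48 s

Phase 2 (constant speed): v₀ = 4.82 m/s, a = 0 m/s².
v = v₀ + at = 4.82 + (0)(7.5) = 4.82 m/s
Δx = v₀t + ½at² = 4.82·7.5 + 0.5·0·7.5² = 36.1 m
Distance in phase 2 = 36.1 m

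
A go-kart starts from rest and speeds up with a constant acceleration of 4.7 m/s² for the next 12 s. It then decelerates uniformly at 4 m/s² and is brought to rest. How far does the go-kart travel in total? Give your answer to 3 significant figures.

736 m

Phase 1 (accelerating): v₀ = 0 m/s, a = 4.7 m/s².
v = v₀ + at = 0 + (4.7)(12) = 56.4 m/s
Δx = v₀t + ½at² = 0·12 + 0.5·4.7·12² = 338 m

Phase 2 (decelerating): v₀ = 56.4 m/s, a = -4 m/s².
v = v₀ + at → t = (0 − 56.4) / -4 = 14.1 s
v² = v₀² + 2aΔx → Δx = (0² − 56.4²)/(2·-4) = 398 m
Total distance = 338 + 398 = 736 m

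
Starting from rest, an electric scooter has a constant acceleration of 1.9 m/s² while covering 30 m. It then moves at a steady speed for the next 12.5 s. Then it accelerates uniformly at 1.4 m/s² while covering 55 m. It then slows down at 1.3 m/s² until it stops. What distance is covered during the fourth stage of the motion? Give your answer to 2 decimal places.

Phase 1 (accelerating): v₀ = 0 m/s, a = 1.9 m/s².
v² = v₀² + 2aΔx = 0² + 2·1.9·30 = 114 → v = 10.7 m/s
t = (v − v₀)/a = (10.7 − 0)/1.9 = 5.62 s

Phase 2 (constant speed): v₀ = 10.7 m/s, a = 0 m/s².
v = v₀ + at = 10.7 + (0)(12.5) = 10.7 m/s
Δx = v₀t + ½at² = 10.7·12.5 + 0.5·0·12.5² = 133 m

Phase 3 (accelerating): v₀ = 10.7 m/s, a = 1.4 m/s².
v² = v₀² + 2aΔx = 10.7² + 2·1.4·55 = 268 → v = 16.4 m/s
t = (v − v₀)/a = (16.4 − 10.7)/1.4 = 4.07 s

Phase 4 (decelerating): v₀ = 16.4 m/s, a = -1.3 m/s².
v = v₀ + at → t = (0 − 16.4) / -1.3 = 12.6 s
v² = v₀² + 2aΔx → Δx = (0² − 16.4²)/(2·-1.3) = 103 m
Distance in phase 4 = 103 m

103.08 m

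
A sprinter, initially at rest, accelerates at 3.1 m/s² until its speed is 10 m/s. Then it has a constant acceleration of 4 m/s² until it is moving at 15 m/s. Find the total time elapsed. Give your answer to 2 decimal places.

Phase 1 (accelerating): v₀ = 0 m/s, a = 3.1 m/s².
v = v₀ + at → t = (10 − 0) / 3.1 = 3.23 s
v² = v₀² + 2aΔx → Δx = (10² − 0²)/(2·3.1) = 16.1 m

Phase 2 (accelerating): v₀ = 10.0 m/s, a = 4 m/s².
v = v₀ + at → t = (15 − 10.0) / 4 = 1.25 s
v² = v₀² + 2aΔx → Δx = (15² − 10.0²)/(2·4) = 15.6 m
Total time = 3.23 + 1.25 = 4.48 s

4.48 s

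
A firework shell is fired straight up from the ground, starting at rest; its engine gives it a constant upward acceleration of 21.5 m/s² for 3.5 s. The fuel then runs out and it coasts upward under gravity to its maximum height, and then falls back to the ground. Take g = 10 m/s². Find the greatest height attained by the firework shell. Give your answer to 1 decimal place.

414.8 m

Phase 1 (powered ascent): v₀ = 0 m/s, a = 21.5 m/s².
v = v₀ + at = 0 + (21.5)(3.5) = 75.2 m/s
Δx = v₀t + ½at² = 0·3.5 + 0.5·21.5·3.5² = 132 m

Phase 2 (coasting upward): v₀ = 75.2 m/s, a = -10 m/s².
v = v₀ + at → t = (0 − 75.2) / -10 = 7.53 s
v² = v₀² + 2aΔx → Δx = (0² − 75.2²)/(2·-10) = 283 m
Maximum height = 132 + 283 = 415 m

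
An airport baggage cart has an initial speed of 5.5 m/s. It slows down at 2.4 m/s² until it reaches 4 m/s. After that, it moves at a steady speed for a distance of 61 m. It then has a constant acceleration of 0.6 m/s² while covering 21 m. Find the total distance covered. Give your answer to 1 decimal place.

85.0 m

Phase 1 (decelerating): v₀ = 5.50 m/s, a = -2.4 m/s².
v = v₀ + at → t = (4 − 5.50) / -2.4 = 0.625 s
v² = v₀² + 2aΔx → Δx = (4² − 5.50²)/(2·-2.4) = 2.97 m

Phase 2 (constant speed): v₀ = 4.00 m/s, a = 0 m/s².
Constant speed: t = d/v = 61/4.00 = 15.2 s

Phase 3 (accelerating): v₀ = 4.00 m/s, a = 0.6 m/s².
v² = v₀² + 2aΔx = 4.00² + 2·0.6·21 = 41.2 → v = 6.42 m/s
t = (v − v₀)/a = (6.42 − 4.00)/0.6 = 4.03 s
Total distance = 2.97 + 61.0 + 21.0 = 85.0 m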